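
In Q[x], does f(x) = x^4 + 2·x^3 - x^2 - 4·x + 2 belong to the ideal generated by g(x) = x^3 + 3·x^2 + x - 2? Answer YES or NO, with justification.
NO

In Q[x] the ideal (g) consists of all multiples of g, so f ∈ (g) iff g | f, i.e. iff the remainder of f on division by g is 0. Divide f by g (g is monic, so eliminate the leading term of the running remainder at each step):
  leading term x^4: subtract (x)·g(x) = x^4 + 3·x^3 + x^2 - 2·x, leaving -x^3 - 2·x^2 - 2·x + 2
  leading term -x^3: subtract (-1)·g(x) = -x^3 - 3·x^2 - x + 2, leaving x^2 - x
The remainder r(x) = x^2 - x ≠ 0 (and deg r < deg g), so g ∤ f, i.e. f ∉ (g).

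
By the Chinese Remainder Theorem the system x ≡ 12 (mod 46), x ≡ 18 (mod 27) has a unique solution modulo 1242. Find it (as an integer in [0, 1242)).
The moduli 46, 27 are pairwise coprime, so by the CRT there is a unique solution mod 46·27 = 1242.
Solve by successive substitution. Start with x ≡ 12 (mod 46).
  Combine with x ≡ 18 (mod 27): write x = 12 + 46·t and require 12 + 46·t ≡ 18 (mod 27), i.e. 46·t ≡ 18 − 12 ≡ 6 (mod 27). Since 46^(−1) ≡ 10 (mod 27) (46 ≡ 19 (mod 27)), t ≡ 10·6 ≡ 6 (mod 27). So x ≡ 12 + 46·6 = 288 (mod 1242).
Unique solution in [0, 1242): x = 288.

Final answer: x ≡ 288 (mod 1242); the representative in [0, 1242) is 288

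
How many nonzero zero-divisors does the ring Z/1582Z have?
In Z/1582Z each nonzero element is either a unit (gcd with 1582 is 1) or a zero-divisor (gcd > 1). The number of units is φ(1582): factorise 1582 = 2 · 7 · 113, so φ(1582) = (2 − 1) · (7 − 1) · (113 − 1) = 1 · 6 · 112 = 672. The nonzero elements number 1582 − 1 = 1581. Hence the nonzero zero-divisors number 1581 − 672 = 909.

Final answer: Z/1582Z has 909 nonzero zero-divisors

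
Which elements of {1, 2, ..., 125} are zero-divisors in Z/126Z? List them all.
nonzero zero-divisors of Z/126Z = {2, 3, 4, 6, 7, 8, 9, 10, 12, 14, 15, 16, 18, 20, 21, 22, 24, 26, 27, 28, 30, 32, 33, 34, 35, 36, 38, 39, 40, 42, 44, 45, 46, 48, 49, 50, 51, 52, 54, 56, 57, 58, 60, 62, 63, 64, 66, 68, 69, 70, 72, 74, 75, 76, 77, 78, 80, 81, 82, 84, 86, 87, 88, 90, 91, 92, 93, 94, 96, 98, 99, 100, 102, 104, 105, 106, 108, 110, 111, 112, 114, 116, 117, 118, 119, 120, 122, 123, 124}

An element a ∈ Z/126Z (with a ≠ 0) is a zero-divisor iff gcd(a, 126) > 1 (because a is a unit precisely when gcd(a, n) = 1, and in Z/nZ every nonzero, non-unit element is a zero-divisor). Scan a = 1, ..., 125 and keep those with gcd(a, 126) > 1:
  gcd(2, 126) = 2, gcd(3, 126) = 3, gcd(4, 126) = 2, gcd(6, 126) = 6, gcd(7, 126) = 7, gcd(8, 126) = 2, gcd(9, 126) = 9, gcd(10, 126) = 2, gcd(12, 126) = 6, gcd(14, 126) = 14, gcd(15, 126) = 3, gcd(16, 126) = 2, gcd(18, 126) = 18, gcd(20, 126) = 2, gcd(21, 126) = 21, gcd(22, 126) = 2, gcd(24, 126) = 6, gcd(26, 126) = 2, gcd(27, 126) = 9, gcd(28, 126) = 14, gcd(30, 126) = 6, gcd(32, 126) = 2, gcd(33, 126) = 3, gcd(34, 126) = 2, gcd(35, 126) = 7, gcd(36, 126) = 18, gcd(38, 126) = 2, gcd(39, 126) = 3, gcd(40, 126) = 2, gcd(42, 126) = 42, gcd(44, 126) = 2, gcd(45, 126) = 9, gcd(46, 126) = 2, gcd(48, 126) = 6, gcd(49, 126) = 7, gcd(50, 126) = 2, gcd(51, 126) = 3, gcd(52, 126) = 2, gcd(54, 126) = 18, gcd(56, 126) = 14, gcd(57, 126) = 3, gcd(58, 126) = 2, gcd(60, 126) = 6, gcd(62, 126) = 2, gcd(63, 126) = 63, gcd(64, 126) = 2, gcd(66, 126) = 6, gcd(68, 126) = 2, gcd(69, 126) = 3, gcd(70, 126) = 14, gcd(72, 126) = 18, gcd(74, 126) = 2, gcd(75, 126) = 3, gcd(76, 126) = 2, gcd(77, 126) = 7, gcd(78, 126) = 6, gcd(80, 126) = 2, gcd(81, 126) = 9, gcd(82, 126) = 2, gcd(84, 126) = 42, gcd(86, 126) = 2, gcd(87, 126) = 3, gcd(88, 126) = 2, gcd(90, 126) = 18, gcd(91, 126) = 7, gcd(92, 126) = 2, gcd(93, 126) = 3, gcd(94, 126) = 2, gcd(96, 126) = 6, gcd(98, 126) = 14, gcd(99, 126) = 9, gcd(100, 126) = 2, gcd(102, 126) = 6, gcd(104, 126) = 2, gcd(105, 126) = 21, gcd(106, 126) = 2, gcd(108, 126) = 18, gcd(110, 126) = 2, gcd(111, 126) = 3, gcd(112, 126) = 14, gcd(114, 126) = 6, gcd(116, 126) = 2, gcd(117, 126) = 9, gcd(118, 126) = 2, gcd(119, 126) = 7, gcd(120, 126) = 6, gcd(122, 126) = 2, gcd(123, 126) = 3, gcd(124, 126) = 2.
All other a ∈ {1, ..., 125} have gcd(a, 126) = 1 and are units. So the nonzero zero-divisors are exactly the 89 values of a appearing in this scan.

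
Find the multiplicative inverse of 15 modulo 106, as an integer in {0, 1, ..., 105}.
Apply the extended Euclidean algorithm to (106, 15), tracking rows (r, s, t) with s·106 + t·15 = r. Each division r_prev = q·r_cur + r_new produces the new row as (previous row) − q·(current row):
  row A: (106, 1, 0)   [1·106 + 0·15 = 106]
  row B: (15, 0, 1)   [0·106 + 1·15 = 15]
  106 = 7·15 + 1   → row C = row A − 7·row B = (1, 1, −7)   [check: 1·106 − 7·15 = 1]
  15 = 15·1 + 0   → remainder 0, stop. gcd = 1 (last nonzero row C).
The gcd is 1, so 15 is invertible mod 106. The last nonzero row gives 1·106 − 7·15 = 1, so t = −7. So 15^(−1) ≡ −7 ≡ 99 (mod 106). Verify: 15 · 99 = 1485 ≡ 1 (mod 106). ✓

Final answer: 15^(−1) ≡ 99 (mod 106)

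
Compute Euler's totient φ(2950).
φ is multiplicative, with φ(p^e) = p^e − p^(e−1). Factorise 2950 = 2 · 5^2 · 59. Then
  φ(2950) = (2 − 1) · (5^2 − 5^1) · (59 − 1) = 1 · 20 · 58 = 1160.

Final answer: φ(2950) = 1160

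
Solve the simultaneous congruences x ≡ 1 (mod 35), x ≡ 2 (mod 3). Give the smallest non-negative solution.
The moduli 35, 3 are pairwise coprime, so by the CRT there is a unique solution mod 35·3 = 105.
Solve by successive substitution. Start with x ≡ 1 (mod 35).
  Combine with x ≡ 2 (mod 3): write x = 1 + 35·t and require 1 + 35·t ≡ 2 (mod 3), i.e. 35·t ≡ 2 − 1 ≡ 1 (mod 3). Since 35^(−1) ≡ 2 (mod 3) (35 ≡ 2 (mod 3)), t ≡ 2·1 ≡ 2 (mod 3). So x ≡ 1 + 35·2 = 71 (mod 105).
Unique solution in [0, 105): x = 71.

Final answer: x ≡ 71 (mod 105); the representative in [0, 105) is 71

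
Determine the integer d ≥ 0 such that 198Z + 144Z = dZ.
(198, 144) = (18); d = 18

In the PID Z, (a, b) is generated by gcd(a, b). Compute gcd(198, 144) with the extended Euclidean algorithm, tracking rows (r, s, t) with s·198 + t·144 = r:
  row A: (198, 1, 0)   [1·198 + 0·144 = 198]
  row B: (144, 0, 1)   [0·198 + 1·144 = 144]
  198 = 1·144 + 54   → row C = row A − 1·row B = (54, 1, −1)   [check: 1·198 − 1·144 = 54]
  144 = 2·54 + 36   → row D = row B − 2·row C = (36, −2, 3)   [check: −2·198 + 3·144 = 36]
  54 = 1·36 + 18   → row E = row C − 1·row D = (18, 3, −4)   [check: 3·198 − 4·144 = 18]
  36 = 2·18 + 0   → remainder 0, stop. gcd = 18 (last nonzero row E).
So gcd(198, 144) = 18, with Bézout identity 3·198 − 4·144 = 18. Containment (⊇): the Bézout identity exhibits 18 as an element of (198, 144), giving (18) ⊆ (198, 144). Containment (⊆): since 18 | 198 and 18 | 144 (198 = 18·11, 144 = 18·8), every Z-linear combination of 198 and 144 is divisible by 18, so (198, 144) ⊆ (18). Therefore (198, 144) = (18), d = 18.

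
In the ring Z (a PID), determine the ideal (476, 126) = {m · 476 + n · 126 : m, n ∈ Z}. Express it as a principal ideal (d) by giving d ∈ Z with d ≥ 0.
(476, 126) = (14); d = 14

In the PID Z, (a, b) is generated by gcd(a, b). Compute gcd(476, 126) with the extended Euclidean algorithm, tracking rows (r, s, t) with s·476 + t·126 = r:
  row A: (476, 1, 0)   [1·476 + 0·126 = 476]
  row B: (126, 0, 1)   [0·476 + 1·126 = 126]
  476 = 3·126 + 98   → row C = row A − 3·row B = (98, 1, −3)   [check: 1·476 − 3·126 = 98]
  126 = 1·98 + 28   → row D = row B − 1·row C = (28, −1, 4)   [check: −1·476 + 4·126 = 28]
  98 = 3·28 + 14   → row E = row C − 3·row D = (14, 4, −15)   [check: 4·476 − 15·126 = 14]
  28 = 2·14 + 0   → remainder 0, stop. gcd = 14 (last nonzero row E).
So gcd(476, 126) = 14, with Bézout identity 4·476 − 15·126 = 14. Containment (⊇): the Bézout identity exhibits 14 as an element of (476, 126), giving (14) ⊆ (476, 126). Containment (⊆): since 14 | 476 and 14 | 126 (476 = 14·34, 126 = 14·9), every Z-linear combination of 476 and 126 is divisible by 14, so (476, 126) ⊆ (14). Therefore (476, 126) = (14), d = 14.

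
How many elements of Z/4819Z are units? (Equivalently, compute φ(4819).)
An element a ∈ Z/4819Z is a unit iff gcd(a, 4819) = 1, so the number of units is φ(4819). φ is multiplicative, with φ(p^e) = p^e − p^(e−1). Factorise 4819 = 61 · 79. Then
  φ(4819) = (61 − 1) · (79 − 1) = 60 · 78 = 4680.

Final answer: Z/4819Z has φ(4819) = 4680 units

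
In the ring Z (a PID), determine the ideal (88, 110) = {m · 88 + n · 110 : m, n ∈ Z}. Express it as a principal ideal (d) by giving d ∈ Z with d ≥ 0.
(88, 110) = (22); d = 22

In the PID Z, (a, b) is generated by gcd(a, b). Compute gcd(110, 88) with the extended Euclidean algorithm, tracking rows (r, s, t) with s·110 + t·88 = r:
  row A: (110, 1, 0)   [1·110 + 0·88 = 110]
  row B: (88, 0, 1)   [0·110 + 1·88 = 88]
  110 = 1·88 + 22   → row C = row A − 1·row B = (22, 1, −1)   [check: 1·110 − 1·88 = 22]
  88 = 4·22 + 0   → remainder 0, stop. gcd = 22 (last nonzero row C).
So gcd(88, 110) = 22, with Bézout identity 1·110 − 1·88 = 22. Containment (⊇): the Bézout identity exhibits 22 as an element of (88, 110), giving (22) ⊆ (88, 110). Containment (⊆): since 22 | 88 and 22 | 110 (88 = 22·4, 110 = 22·5), every Z-linear combination of 88 and 110 is divisible by 22, so (88, 110) ⊆ (22). Therefore (88, 110) = (22), d = 22.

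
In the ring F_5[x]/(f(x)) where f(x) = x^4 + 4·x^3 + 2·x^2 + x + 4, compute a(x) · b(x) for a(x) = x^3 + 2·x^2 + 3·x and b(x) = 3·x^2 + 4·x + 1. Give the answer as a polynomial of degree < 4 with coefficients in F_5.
a · b ≡ 3·x + 3 (mod f(x))

Multiply as integer polynomials: a · b = 3·x^5 + 10·x^4 + 18·x^3 + 14·x^2 + 3·x. Reducing coefficients mod 5: a · b ≡ 3·x^5 + 3·x^3 + 4·x^2 + 3·x. Now divide by f(x) = x^4 + 4·x^3 + 2·x^2 + x + 4 in F_5[x], eliminating the leading term at each step:
  leading term 3·x^5: subtract (3·x)·f(x) = 3·x^5 + 2·x^4 + x^3 + 3·x^2 + 2·x, leaving 3·x^4 + 2·x^3 + x^2 + x (coefficients mod 5)
  leading term 3·x^4: subtract (3)·f(x) = 3·x^4 + 2·x^3 + x^2 + 3·x + 2, leaving 3·x + 3 (coefficients mod 5)
The degree is now < 4, so this is the remainder. Hence a · b ≡ 3·x + 3 in F_5[x]/(f).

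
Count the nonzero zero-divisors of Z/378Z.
In Z/378Z each nonzero element is either a unit (gcd with 378 is 1) or a zero-divisor (gcd > 1). The number of units is φ(378): factorise 378 = 2 · 3^3 · 7, so φ(378) = (2 − 1) · (3^3 − 3^2) · (7 − 1) = 1 · 18 · 6 = 108. The nonzero elements number 378 − 1 = 377. Hence the nonzero zero-divisors number 377 − 108 = 269.

Final answer: Z/378Z has 269 nonzero zero-divisors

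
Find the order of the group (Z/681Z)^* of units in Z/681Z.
|(Z/681Z)^*| = 452

(Z/681Z)^* consists of the classes a with gcd(a, 681) = 1, so its order is φ(681). φ is multiplicative, with φ(p^e) = p^e − p^(e−1). Factorise 681 = 3 · 227. Then
  φ(681) = (3 − 1) · (227 − 1) = 2 · 226 = 452.
Thus |(Z/681Z)^*| = 452.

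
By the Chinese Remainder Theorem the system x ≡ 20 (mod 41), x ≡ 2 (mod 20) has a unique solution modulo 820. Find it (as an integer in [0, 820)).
x ≡ 102 (mod 820); the representative in [0, 820) is 102

The moduli 41, 20 are pairwise coprime, so by the CRT there is a unique solution mod 41·20 = 820.
Solve by successive substitution. Start with x ≡ 20 (mod 41).
  Combine with x ≡ 2 (mod 20): write x = 20 + 41·t and require 20 + 41·t ≡ 2 (mod 20), i.e. 41·t ≡ 2 − 20 ≡ 2 (mod 20). Since 41^(−1) ≡ 1 (mod 20) (41 ≡ 1 (mod 20)), t ≡ 1·2 ≡ 2 (mod 20). So x ≡ 20 + 41·2 = 102 (mod 820).
Unique solution in [0, 820): x = 102.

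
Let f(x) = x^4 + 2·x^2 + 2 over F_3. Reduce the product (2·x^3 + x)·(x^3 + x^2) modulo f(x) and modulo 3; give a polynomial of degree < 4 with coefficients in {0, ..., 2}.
a · b ≡ 2·x^2 + 2·x (mod f(x))

Multiply as integer polynomials: a · b = 2·x^6 + 2·x^5 + x^4 + x^3. Reducing coefficients mod 3: a · b ≡ 2·x^6 + 2·x^5 + x^4 + x^3. Now divide by f(x) = x^4 + 2·x^2 + 2 in F_3[x], eliminating the leading term at each step:
  leading term 2·x^6: subtract (2·x^2)·f(x) = 2·x^6 + x^4 + x^2, leaving 2·x^5 + x^3 + 2·x^2 (coefficients mod 3)
  leading term 2·x^5: subtract (2·x)·f(x) = 2·x^5 + x^3 + x, leaving 2·x^2 + 2·x (coefficients mod 3)
The degree is now < 4, so this is the remainder. Hence a · b ≡ 2·x^2 + 2·x in F_3[x]/(f).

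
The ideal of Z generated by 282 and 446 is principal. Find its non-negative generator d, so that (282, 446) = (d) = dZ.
(282, 446) = (2); d = 2

In the PID Z, (a, b) is generated by gcd(a, b). Compute gcd(446, 282) with the extended Euclidean algorithm, tracking rows (r, s, t) with s·446 + t·282 = r:
  row A: (446, 1, 0)   [1·446 + 0·282 = 446]
  row B: (282, 0, 1)   [0·446 + 1·282 = 282]
  446 = 1·282 + 164   → row C = row A − 1·row B = (164, 1, −1)   [check: 1·446 − 1·282 = 164]
  282 = 1·164 + 118   → row D = row B − 1·row C = (118, −1, 2)   [check: −1·446 + 2·282 = 118]
  164 = 1·118 + 46   → row E = row C − 1·row D = (46, 2, −3)   [check: 2·446 − 3·282 = 46]
  118 = 2·46 + 26   → row F = row D − 2·row E = (26, −5, 8)   [check: −5·446 + 8·282 = 26]
  46 = 1·26 + 20   → row G = row E − 1·row F = (20, 7, −11)   [check: 7·446 − 11·282 = 20]
  26 = 1·20 + 6   → row H = row F − 1·row G = (6, −12, 19)   [check: −12·446 + 19·282 = 6]
  20 = 3·6 + 2   → row I = row G − 3·row H = (2, 43, −68)   [check: 43·446 − 68·282 = 2]
  6 = 3·2 + 0   → remainder 0, stop. gcd = 2 (last nonzero row I).
So gcd(282, 446) = 2, with Bézout identity 43·446 − 68·282 = 2. Containment (⊇): the Bézout identity exhibits 2 as an element of (282, 446), giving (2) ⊆ (282, 446). Containment (⊆): since 2 | 282 and 2 | 446 (282 = 2·141, 446 = 2·223), every Z-linear combination of 282 and 446 is divisible by 2, so (282, 446) ⊆ (2). Therefore (282, 446) = (2), d = 2.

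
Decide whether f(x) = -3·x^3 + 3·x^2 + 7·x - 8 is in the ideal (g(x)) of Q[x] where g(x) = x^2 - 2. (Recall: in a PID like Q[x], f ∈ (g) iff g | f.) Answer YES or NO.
In Q[x] the ideal (g) consists of all multiples of g, so f ∈ (g) iff g | f, i.e. iff the remainder of f on division by g is 0. Divide f by g (g is monic, so eliminate the leading term of the running remainder at each step):
  leading term -3·x^3: subtract (-3·x)·g(x) = -3·x^3 + 6·x, leaving 3·x^2 + x - 8
  leading term 3·x^2: subtract (3)·g(x) = 3·x^2 - 6, leaving x - 2
The remainder r(x) = x - 2 ≠ 0 (and deg r < deg g), so g ∤ f, i.e. f ∉ (g).

Final answer: NO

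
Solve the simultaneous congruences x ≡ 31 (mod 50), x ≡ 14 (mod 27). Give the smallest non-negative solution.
x ≡ 581 (mod 1350); the representative in [0, 1350) is 581

The moduli 50, 27 are pairwise coprime, so by the CRT there is a unique solution mod 50·27 = 1350.
Solve by successive substitution. Start with x ≡ 31 (mod 50).
  Combine with x ≡ 14 (mod 27): write x = 31 + 50·t and require 31 + 50·t ≡ 14 (mod 27), i.e. 50·t ≡ 14 − 31 ≡ 10 (mod 27). Since 50^(−1) ≡ 20 (mod 27) (50 ≡ 23 (mod 27)), t ≡ 20·10 ≡ 11 (mod 27). So x ≡ 31 + 50·11 = 581 (mod 1350).
Unique solution in [0, 1350): x = 581.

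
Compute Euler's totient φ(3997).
φ is multiplicative, with φ(p^e) = p^e − p^(e−1). Factorise 3997 = 7 · 571. Then
  φ(3997) = (7 − 1) · (571 − 1) = 6 · 570 = 3420.

Final answer: φ(3997) = 3420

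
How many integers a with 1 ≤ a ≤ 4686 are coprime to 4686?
1400

The number of a ∈ {1, ..., 4686} with gcd(a, 4686) = 1 is by definition Euler's totient φ(4686). φ is multiplicative, with φ(p^e) = p^e − p^(e−1). Factorise 4686 = 2 · 3 · 11 · 71. Then
  φ(4686) = (2 − 1) · (3 − 1) · (11 − 1) · (71 − 1) = 1 · 2 · 10 · 70 = 1400.
So there are 1400 such integers.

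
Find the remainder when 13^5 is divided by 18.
Use repeated squaring. Binary(5) = 101. Walk through the bits of the exponent 5 left-to-right: at each bit after the leading one, square the running value, then multiply by 13 if the bit is 1 (always reducing mod 18):
  bit 1 = 1 (leading): start with 13.
  bit 2 = 0: square 13^2 = 169 ≡ 7 (mod 18).
  bit 3 = 1: square 7^2 = 49 ≡ 13; bit is 1, so multiply 13·13 = 169 ≡ 7 (mod 18).
Final value: 13^5 ≡ 7 (mod 18).

Final answer: 7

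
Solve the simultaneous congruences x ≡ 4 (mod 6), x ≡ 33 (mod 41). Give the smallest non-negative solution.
x ≡ 238 (mod 246); the representative in [0, 246) is 238

The moduli 6, 41 are pairwise coprime, so by the CRT there is a unique solution mod 6·41 = 246.
Solve by successive substitution. Start with x ≡ 4 (mod 6).
  Combine with x ≡ 33 (mod 41): write x = 4 + 6·t and require 4 + 6·t ≡ 33 (mod 41), i.e. 6·t ≡ 33 − 4 ≡ 29 (mod 41). Since 6^(−1) ≡ 7 (mod 41), t ≡ 7·29 ≡ 39 (mod 41). So x ≡ 4 + 6·39 = 238 (mod 246).
Unique solution in [0, 246): x = 238.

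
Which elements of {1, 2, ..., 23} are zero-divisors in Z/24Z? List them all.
nonzero zero-divisors of Z/24Z = {2, 3, 4, 6, 8, 9, 10, 12, 14, 15, 16, 18, 20, 21, 22}

An element a ∈ Z/24Z (with a ≠ 0) is a zero-divisor iff gcd(a, 24) > 1 (because a is a unit precisely when gcd(a, n) = 1, and in Z/nZ every nonzero, non-unit element is a zero-divisor). Scan a = 1, ..., 23 and keep those with gcd(a, 24) > 1:
  gcd(2, 24) = 2, gcd(3, 24) = 3, gcd(4, 24) = 4, gcd(6, 24) = 6, gcd(8, 24) = 8, gcd(9, 24) = 3, gcd(10, 24) = 2, gcd(12, 24) = 12, gcd(14, 24) = 2, gcd(15, 24) = 3, gcd(16, 24) = 8, gcd(18, 24) = 6, gcd(20, 24) = 4, gcd(21, 24) = 3, gcd(22, 24) = 2.
All other a ∈ {1, ..., 23} have gcd(a, 24) = 1 and are units. So the nonzero zero-divisors are exactly the 15 values of a appearing in this scan.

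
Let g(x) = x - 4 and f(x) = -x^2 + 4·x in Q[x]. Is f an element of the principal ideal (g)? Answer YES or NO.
YES

In Q[x] the ideal (g) consists of all multiples of g, so f ∈ (g) iff g | f, i.e. iff the remainder of f on division by g is 0. Divide f by g (g is monic, so eliminate the leading term of the running remainder at each step):
  leading term -x^2: subtract (-x)·g(x) = -x^2 + 4·x, leaving 0
The remainder is 0, so f(x) = g(x) · h(x) with h(x) = -x. Hence g | f, i.e. f ∈ (g).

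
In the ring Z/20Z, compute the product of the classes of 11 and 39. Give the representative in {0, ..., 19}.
9

Reduce the factors first: 39 ≡ 19 (mod 20), so 11 · 39 ≡ 11 · 19 (mod 20). 11 · 19 = 209. Dividing by 20: 209 = 10·20 + 9. So (11 · 39) mod 20 = 9.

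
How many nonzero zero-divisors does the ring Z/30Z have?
Z/30Z has 21 nonzero zero-divisors

In Z/30Z each nonzero element is either a unit (gcd with 30 is 1) or a zero-divisor (gcd > 1). The number of units is φ(30): factorise 30 = 2 · 3 · 5, so φ(30) = (2 − 1) · (3 − 1) · (5 − 1) = 1 · 2 · 4 = 8. The nonzero elements number 30 − 1 = 29. Hence the nonzero zero-divisors number 29 − 8 = 21.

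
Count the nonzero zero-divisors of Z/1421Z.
In Z/1421Z each nonzero element is either a unit (gcd with 1421 is 1) or a zero-divisor (gcd > 1). The number of units is φ(1421): factorise 1421 = 7^2 · 29, so φ(1421) = (7^2 − 7^1) · (29 − 1) = 42 · 28 = 1176. The nonzero elements number 1421 − 1 = 1420. Hence the nonzero zero-divisors number 1420 − 1176 = 244.

Final answer: Z/1421Z has 244 nonzero zero-divisors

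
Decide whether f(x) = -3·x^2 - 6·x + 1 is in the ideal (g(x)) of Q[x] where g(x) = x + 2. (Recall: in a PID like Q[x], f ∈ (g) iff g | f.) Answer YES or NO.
NO

In Q[x] the ideal (g) consists of all multiples of g, so f ∈ (g) iff g | f, i.e. iff the remainder of f on division by g is 0. Divide f by g (g is monic, so eliminate the leading term of the running remainder at each step):
  leading term -3·x^2: subtract (-3·x)·g(x) = -3·x^2 - 6·x, leaving 1
The remainder r(x) = 1 ≠ 0 (and deg r < deg g), so g ∤ f, i.e. f ∉ (g).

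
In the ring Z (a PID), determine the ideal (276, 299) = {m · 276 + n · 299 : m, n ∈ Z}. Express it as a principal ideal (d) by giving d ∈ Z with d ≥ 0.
In the PID Z, (a, b) is generated by gcd(a, b). Compute gcd(299, 276) with the extended Euclidean algorithm, tracking rows (r, s, t) with s·299 + t·276 = r:
  row A: (299, 1, 0)   [1·299 + 0·276 = 299]
  row B: (276, 0, 1)   [0·299 + 1·276 = 276]
  299 = 1·276 + 23   → row C = row A − 1·row B = (23, 1, −1)   [check: 1·299 − 1·276 = 23]
  276 = 12·23 + 0   → remainder 0, stop. gcd = 23 (last nonzero row C).
So gcd(276, 299) = 23, with Bézout identity 1·299 − 1·276 = 23. Containment (⊇): the Bézout identity exhibits 23 as an element of (276, 299), giving (23) ⊆ (276, 299). Containment (⊆): since 23 | 276 and 23 | 299 (276 = 23·12, 299 = 23·13), every Z-linear combination of 276 and 299 is divisible by 23, so (276, 299) ⊆ (23). Therefore (276, 299) = (23), d = 23.

Final answer: (276, 299) = (23); d = 23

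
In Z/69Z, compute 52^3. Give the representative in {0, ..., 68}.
Use repeated squaring. Binary(3) = 11. Walk through the bits of the exponent 3 left-to-right: at each bit after the leading one, square the running value, then multiply by 52 if the bit is 1 (always reducing mod 69):
  bit 1 = 1 (leading): start with 52.
  bit 2 = 1: square 52^2 = 2704 ≡ 13; bit is 1, so multiply 13·52 = 676 ≡ 55 (mod 69).
Final value: 52^3 ≡ 55 (mod 69).

Final answer: 55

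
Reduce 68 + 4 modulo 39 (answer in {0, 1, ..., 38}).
Reduce the summands first: 68 ≡ 29 (mod 39), so 68 + 4 ≡ 29 + 4 (mod 39). 29 + 4 = 33; 33 = 0·39 + 33, so (68 + 4) mod 39 = 33.

Final answer: 33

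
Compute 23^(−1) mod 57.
23^(−1) ≡ 5 (mod 57)

Apply the extended Euclidean algorithm to (57, 23), tracking rows (r, s, t) with s·57 + t·23 = r. Each division r_prev = q·r_cur + r_new produces the new row as (previous row) − q·(current row):
  row A: (57, 1, 0)   [1·57 + 0·23 = 57]
  row B: (23, 0, 1)   [0·57 + 1·23 = 23]
  57 = 2·23 + 11   → row C = row A − 2·row B = (11, 1, −2)   [check: 1·57 − 2·23 = 11]
  23 = 2·11 + 1   → row D = row B − 2·row C = (1, −2, 5)   [check: −2·57 + 5·23 = 1]
  11 = 11·1 + 0   → remainder 0, stop. gcd = 1 (last nonzero row D).
The gcd is 1, so 23 is invertible mod 57. The last nonzero row gives −2·57 + 5·23 = 1, so t = 5. So 23^(−1) ≡ 5 (mod 57). Verify: 23 · 5 = 115 ≡ 1 (mod 57). ✓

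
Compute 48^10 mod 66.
Use repeated squaring. Binary(10) = 1010. Walk through the bits of the exponent 10 left-to-right: at each bit after the leading one, square the running value, then multiply by 48 if the bit is 1 (always reducing mod 66):
  bit 1 = 1 (leading): start with 48.
  bit 2 = 0: square 48^2 = 2304 ≡ 60 (mod 66).
  bit 3 = 1: square 60^2 = 3600 ≡ 36; bit is 1, so multiply 36·48 = 1728 ≡ 12 (mod 66).
  bit 4 = 0: square 12^2 = 144 ≡ 12 (mod 66).
Final value: 48^10 ≡ 12 (mod 66).

Final answer: 12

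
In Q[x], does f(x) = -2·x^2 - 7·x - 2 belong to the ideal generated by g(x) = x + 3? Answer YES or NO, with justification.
NO

In Q[x] the ideal (g) consists of all multiples of g, so f ∈ (g) iff g | f, i.e. iff the remainder of f on division by g is 0. Divide f by g (g is monic, so eliminate the leading term of the running remainder at each step):
  leading term -2·x^2: subtract (-2·x)·g(x) = -2·x^2 - 6·x, leaving -x - 2
  leading term -x: subtract (-1)·g(x) = -x - 3, leaving 1
The remainder r(x) = 1 ≠ 0 (and deg r < deg g), so g ∤ f, i.e. f ∉ (g).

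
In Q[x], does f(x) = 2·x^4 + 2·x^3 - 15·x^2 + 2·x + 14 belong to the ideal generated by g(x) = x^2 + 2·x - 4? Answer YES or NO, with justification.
NO

In Q[x] the ideal (g) consists of all multiples of g, so f ∈ (g) iff g | f, i.e. iff the remainder of f on division by g is 0. Divide f by g (g is monic, so eliminate the leading term of the running remainder at each step):
  leading term 2·x^4: subtract (2·x^2)·g(x) = 2·x^4 + 4·x^3 - 8·x^2, leaving -2·x^3 - 7·x^2 + 2·x + 14
  leading term -2·x^3: subtract (-2·x)·g(x) = -2·x^3 - 4·x^2 + 8·x, leaving -3·x^2 - 6·x + 14
  leading term -3·x^2: subtract (-3)·g(x) = -3·x^2 - 6·x + 12, leaving 2
The remainder r(x) = 2 ≠ 0 (and deg r < deg g), so g ∤ f, i.e. f ∉ (g).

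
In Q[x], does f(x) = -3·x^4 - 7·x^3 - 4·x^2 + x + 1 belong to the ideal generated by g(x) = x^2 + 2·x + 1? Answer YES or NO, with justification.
In Q[x] the ideal (g) consists of all multiples of g, so f ∈ (g) iff g | f, i.e. iff the remainder of f on division by g is 0. Divide f by g (g is monic, so eliminate the leading term of the running remainder at each step):
  leading term -3·x^4: subtract (-3·x^2)·g(x) = -3·x^4 - 6·x^3 - 3·x^2, leaving -x^3 - x^2 + x + 1
  leading term -x^3: subtract (-x)·g(x) = -x^3 - 2·x^2 - x, leaving x^2 + 2·x + 1
  leading term x^2: subtract (1)·g(x) = x^2 + 2·x + 1, leaving 0
The remainder is 0, so f(x) = g(x) · h(x) with h(x) = -3·x^2 - x + 1. Hence g | f, i.e. f ∈ (g).

Final answer: YES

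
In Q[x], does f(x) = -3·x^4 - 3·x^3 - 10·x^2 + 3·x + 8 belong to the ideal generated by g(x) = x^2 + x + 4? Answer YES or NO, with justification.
NO

In Q[x] the ideal (g) consists of all multiples of g, so f ∈ (g) iff g | f, i.e. iff the remainder of f on division by g is 0. Divide f by g (g is monic, so eliminate the leading term of the running remainder at each step):
  leading term -3·x^4: subtract (-3·x^2)·g(x) = -3·x^4 - 3·x^3 - 12·x^2, leaving 2·x^2 + 3·x + 8
  leading term 2·x^2: subtract (2)·g(x) = 2·x^2 + 2·x + 8, leaving x
The remainder r(x) = x ≠ 0 (and deg r < deg g), so g ∤ f, i.e. f ∉ (g).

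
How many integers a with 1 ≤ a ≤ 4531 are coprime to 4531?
4312

The number of a ∈ {1, ..., 4531} with gcd(a, 4531) = 1 is by definition Euler's totient φ(4531). φ is multiplicative, with φ(p^e) = p^e − p^(e−1). Factorise 4531 = 23 · 197. Then
  φ(4531) = (23 − 1) · (197 − 1) = 22 · 196 = 4312.
So there are 4312 such integers.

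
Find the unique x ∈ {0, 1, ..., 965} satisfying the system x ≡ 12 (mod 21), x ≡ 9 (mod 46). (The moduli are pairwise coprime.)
The moduli 21, 46 are pairwise coprime, so by the CRT there is a unique solution mod 21·46 = 966.
Solve by successive substitution. Start with x ≡ 12 (mod 21).
  Combine with x ≡ 9 (mod 46): write x = 12 + 21·t and require 12 + 21·t ≡ 9 (mod 46), i.e. 21·t ≡ 9 − 12 ≡ 43 (mod 46). Since 21^(−1) ≡ 11 (mod 46), t ≡ 11·43 ≡ 13 (mod 46). So x ≡ 12 + 21·13 = 285 (mod 966).
Unique solution in [0, 966): x = 285.

Final answer: x ≡ 285 (mod 966); the representative in [0, 966) is 285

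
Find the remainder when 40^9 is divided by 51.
28

Use repeated squaring. Binary(9) = 1001. Walk through the bits of the exponent 9 left-to-right: at each bit after the leading one, square the running value, then multiply by 40 if the bit is 1 (always reducing mod 51):
  bit 1 = 1 (leading): start with 40.
  bit 2 = 0: square 40^2 = 1600 ≡ 19 (mod 51).
  bit 3 = 0: square 19^2 = 361 ≡ 4 (mod 51).
  bit 4 = 1: square 4^2 = 16; bit is 1, so multiply 16·40 = 640 ≡ 28 (mod 51).
Final value: 40^9 ≡ 28 (mod 51).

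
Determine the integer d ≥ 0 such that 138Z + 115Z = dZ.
In the PID Z, (a, b) is generated by gcd(a, b). Compute gcd(138, 115) with the extended Euclidean algorithm, tracking rows (r, s, t) with s·138 + t·115 = r:
  row A: (138, 1, 0)   [1·138 + 0·115 = 138]
  row B: (115, 0, 1)   [0·138 + 1·115 = 115]
  138 = 1·115 + 23   → row C = row A − 1·row B = (23, 1, −1)   [check: 1·138 − 1·115 = 23]
  115 = 5·23 + 0   → remainder 0, stop. gcd = 23 (last nonzero row C).
So gcd(138, 115) = 23, with Bézout identity 1·138 − 1·115 = 23. Containment (⊇): the Bézout identity exhibits 23 as an element of (138, 115), giving (23) ⊆ (138, 115). Containment (⊆): since 23 | 138 and 23 | 115 (138 = 23·6, 115 = 23·5), every Z-linear combination of 138 and 115 is divisible by 23, so (138, 115) ⊆ (23). Therefore (138, 115) = (23), d = 23.

Final answer: (138, 115) = (23); d = 23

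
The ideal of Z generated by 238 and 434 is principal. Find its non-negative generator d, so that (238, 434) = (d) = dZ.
(238, 434) = (14); d = 14

In the PID Z, (a, b) is generated by gcd(a, b). Compute gcd(434, 238) with the extended Euclidean algorithm, tracking rows (r, s, t) with s·434 + t·238 = r:
  row A: (434, 1, 0)   [1·434 + 0·238 = 434]
  row B: (238, 0, 1)   [0·434 + 1·238 = 238]
  434 = 1·238 + 196   → row C = row A − 1·row B = (196, 1, −1)   [check: 1·434 − 1·238 = 196]
  238 = 1·196 + 42   → row D = row B − 1·row C = (42, −1, 2)   [check: −1·434 + 2·238 = 42]
  196 = 4·42 + 28   → row E = row C − 4·row D = (28, 5, −9)   [check: 5·434 − 9·238 = 28]
  42 = 1·28 + 14   → row F = row D − 1·row E = (14, −6, 11)   [check: −6·434 + 11·238 = 14]
  28 = 2·14 + 0   → remainder 0, stop. gcd = 14 (last nonzero row F).
So gcd(238, 434) = 14, with Bézout identity −6·434 + 11·238 = 14. Containment (⊇): the Bézout identity exhibits 14 as an element of (238, 434), giving (14) ⊆ (238, 434). Containment (⊆): since 14 | 238 and 14 | 434 (238 = 14·17, 434 = 14·31), every Z-linear combination of 238 and 434 is divisible by 14, so (238, 434) ⊆ (14). Therefore (238, 434) = (14), d = 14.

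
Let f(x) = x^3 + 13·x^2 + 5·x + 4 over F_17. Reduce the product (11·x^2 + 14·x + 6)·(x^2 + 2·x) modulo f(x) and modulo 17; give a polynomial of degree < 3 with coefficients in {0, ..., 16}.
Multiply as integer polynomials: a · b = 11·x^4 + 36·x^3 + 34·x^2 + 12·x. Reducing coefficients mod 17: a · b ≡ 11·x^4 + 2·x^3 + 12·x. Now divide by f(x) = x^3 + 13·x^2 + 5·x + 4 in F_17[x], eliminating the leading term at each step:
  leading term 11·x^4: subtract (11·x)·f(x) = 11·x^4 + 7·x^3 + 4·x^2 + 10·x, leaving 12·x^3 + 13·x^2 + 2·x (coefficients mod 17)
  leading term 12·x^3: subtract (12)·f(x) = 12·x^3 + 3·x^2 + 9·x + 14, leaving 10·x^2 + 10·x + 3 (coefficients mod 17)
The degree is now < 3, so this is the remainder. Hence a · b ≡ 10·x^2 + 10·x + 3 in F_17[x]/(f).

Final answer: a · b ≡ 10·x^2 + 10·x + 3 (mod f(x))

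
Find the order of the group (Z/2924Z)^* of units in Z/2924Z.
|(Z/2924Z)^*| = 1344

(Z/2924Z)^* consists of the classes a with gcd(a, 2924) = 1, so its order is φ(2924). φ is multiplicative, with φ(p^e) = p^e − p^(e−1). Factorise 2924 = 2^2 · 17 · 43. Then
  φ(2924) = (2^2 − 2^1) · (17 − 1) · (43 − 1) = 2 · 16 · 42 = 1344.
Thus |(Z/2924Z)^*| = 1344.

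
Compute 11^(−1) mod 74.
Apply the extended Euclidean algorithm to (74, 11), tracking rows (r, s, t) with s·74 + t·11 = r. Each division r_prev = q·r_cur + r_new produces the new row as (previous row) − q·(current row):
  row A: (74, 1, 0)   [1·74 + 0·11 = 74]
  row B: (11, 0, 1)   [0·74 + 1·11 = 11]
  74 = 6·11 + 8   → row C = row A − 6·row B = (8, 1, −6)   [check: 1·74 − 6·11 = 8]
  11 = 1·8 + 3   → row D = row B − 1·row C = (3, −1, 7)   [check: −1·74 + 7·11 = 3]
  8 = 2·3 + 2   → row E = row C − 2·row D = (2, 3, −20)   [check: 3·74 − 20·11 = 2]
  3 = 1·2 + 1   → row F = row D − 1·row E = (1, −4, 27)   [check: −4·74 + 27·11 = 1]
  2 = 2·1 + 0   → remainder 0, stop. gcd = 1 (last nonzero row F).
The gcd is 1, so 11 is invertible mod 74. The last nonzero row gives −4·74 + 27·11 = 1, so t = 27. So 11^(−1) ≡ 27 (mod 74). Verify: 11 · 27 = 297 ≡ 1 (mod 74). ✓

Final answer: 11^(−1) ≡ 27 (mod 74)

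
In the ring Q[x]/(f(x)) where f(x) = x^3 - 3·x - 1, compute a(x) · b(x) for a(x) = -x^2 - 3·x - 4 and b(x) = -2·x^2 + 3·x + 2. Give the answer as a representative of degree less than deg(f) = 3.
a · b ≡ 3·x^2 - 7·x - 5 (mod f(x))

First multiply in Q[x] without reducing: a · b = 2·x^4 + 3·x^3 - 3·x^2 - 18·x - 8. Now divide by f(x) = x^3 - 3·x - 1, eliminating the leading term at each step:
  leading term 2·x^4: subtract (2·x)·f(x) = 2·x^4 - 6·x^2 - 2·x, leaving 3·x^3 + 3·x^2 - 16·x - 8
  leading term 3·x^3: subtract (3)·f(x) = 3·x^3 - 9·x - 3, leaving 3·x^2 - 7·x - 5
The degree is now < 3, so this is the remainder. Hence a · b ≡ 3·x^2 - 7·x - 5 in Q[x]/(f).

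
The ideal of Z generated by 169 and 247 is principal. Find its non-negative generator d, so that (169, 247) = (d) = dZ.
(169, 247) = (13); d = 13

In the PID Z, (a, b) is generated by gcd(a, b). Compute gcd(247, 169) with the extended Euclidean algorithm, tracking rows (r, s, t) with s·247 + t·169 = r:
  row A: (247, 1, 0)   [1·247 + 0·169 = 247]
  row B: (169, 0, 1)   [0·247 + 1·169 = 169]
  247 = 1·169 + 78   → row C = row A − 1·row B = (78, 1, −1)   [check: 1·247 − 1·169 = 78]
  169 = 2·78 + 13   → row D = row B − 2·row C = (13, −2, 3)   [check: −2·247 + 3·169 = 13]
  78 = 6·13 + 0   → remainder 0, stop. gcd = 13 (last nonzero row D).
So gcd(169, 247) = 13, with Bézout identity −2·247 + 3·169 = 13. Containment (⊇): the Bézout identity exhibits 13 as an element of (169, 247), giving (13) ⊆ (169, 247). Containment (⊆): since 13 | 169 and 13 | 247 (169 = 13·13, 247 = 13·19), every Z-linear combination of 169 and 247 is divisible by 13, so (169, 247) ⊆ (13). Therefore (169, 247) = (13), d = 13.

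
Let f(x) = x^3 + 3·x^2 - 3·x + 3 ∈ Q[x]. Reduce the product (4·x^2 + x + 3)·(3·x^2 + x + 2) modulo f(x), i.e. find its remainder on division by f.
First multiply in Q[x] without reducing: a · b = 12·x^4 + 7·x^3 + 18·x^2 + 5·x + 6. Now divide by f(x) = x^3 + 3·x^2 - 3·x + 3, eliminating the leading term at each step:
  leading term 12·x^4: subtract (12·x)·f(x) = 12·x^4 + 36·x^3 - 36·x^2 + 36·x, leaving -29·x^3 + 54·x^2 - 31·x + 6
  leading term -29·x^3: subtract (-29)·f(x) = -29·x^3 - 87·x^2 + 87·x - 87, leaving 141·x^2 - 118·x + 93
The degree is now < 3, so this is the remainder. Hence a · b ≡ 141·x^2 - 118·x + 93 in Q[x]/(f).

Final answer: a · b ≡ 141·x^2 - 118·x + 93 (mod f(x))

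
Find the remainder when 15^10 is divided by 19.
Use repeated squaring. Binary(10) = 1010. Walk through the bits of the exponent 10 left-to-right: at each bit after the leading one, square the running value, then multiply by 15 if the bit is 1 (always reducing mod 19):
  bit 1 = 1 (leading): start with 15.
  bit 2 = 0: square 15^2 = 225 ≡ 16 (mod 19).
  bit 3 = 1: square 16^2 = 256 ≡ 9; bit is 1, so multiply 9·15 = 135 ≡ 2 (mod 19).
  bit 4 = 0: square 2^2 = 4 (mod 19).
Final value: 15^10 ≡ 4 (mod 19).

Final answer: 4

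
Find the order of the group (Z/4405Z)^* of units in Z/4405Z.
(Z/4405Z)^* consists of the classes a with gcd(a, 4405) = 1, so its order is φ(4405). φ is multiplicative, with φ(p^e) = p^e − p^(e−1). Factorise 4405 = 5 · 881. Then
  φ(4405) = (5 − 1) · (881 − 1) = 4 · 880 = 3520.
Thus |(Z/4405Z)^*| = 3520.

Final answer: |(Z/4405Z)^*| = 3520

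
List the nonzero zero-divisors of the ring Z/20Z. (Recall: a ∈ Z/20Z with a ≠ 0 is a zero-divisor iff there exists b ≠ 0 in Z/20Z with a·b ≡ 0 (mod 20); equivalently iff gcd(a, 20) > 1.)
nonzero zero-divisors of Z/20Z = {2, 4, 5, 6, 8, 10, 12, 14, 15, 16, 18}

An element a ∈ Z/20Z (with a ≠ 0) is a zero-divisor iff gcd(a, 20) > 1 (because a is a unit precisely when gcd(a, n) = 1, and in Z/nZ every nonzero, non-unit element is a zero-divisor). Scan a = 1, ..., 19 and keep those with gcd(a, 20) > 1:
  gcd(2, 20) = 2, gcd(4, 20) = 4, gcd(5, 20) = 5, gcd(6, 20) = 2, gcd(8, 20) = 4, gcd(10, 20) = 10, gcd(12, 20) = 4, gcd(14, 20) = 2, gcd(15, 20) = 5, gcd(16, 20) = 4, gcd(18, 20) = 2.
All other a ∈ {1, ..., 19} have gcd(a, 20) = 1 and are units. So the nonzero zero-divisors are exactly the 11 values of a appearing in this scan.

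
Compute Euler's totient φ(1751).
φ is multiplicative, with φ(p^e) = p^e − p^(e−1). Factorise 1751 = 17 · 103. Then
  φ(1751) = (17 − 1) · (103 − 1) = 16 · 102 = 1632.

Final answer: φ(1751) = 1632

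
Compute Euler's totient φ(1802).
φ(1802) = 832

φ is multiplicative, with φ(p^e) = p^e − p^(e−1). Factorise 1802 = 2 · 17 · 53. Then
  φ(1802) = (2 − 1) · (17 − 1) · (53 − 1) = 1 · 16 · 52 = 832.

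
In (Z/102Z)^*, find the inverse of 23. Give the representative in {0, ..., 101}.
23^(−1) ≡ 71 (mod 102)

Apply the extended Euclidean algorithm to (102, 23), tracking rows (r, s, t) with s·102 + t·23 = r. Each division r_prev = q·r_cur + r_new produces the new row as (previous row) − q·(current row):
  row A: (102, 1, 0)   [1·102 + 0·23 = 102]
  row B: (23, 0, 1)   [0·102 + 1·23 = 23]
  102 = 4·23 + 10   → row C = row A − 4·row B = (10, 1, −4)   [check: 1·102 − 4·23 = 10]
  23 = 2·10 + 3   → row D = row B − 2·row C = (3, −2, 9)   [check: −2·102 + 9·23 = 3]
  10 = 3·3 + 1   → row E = row C − 3·row D = (1, 7, −31)   [check: 7·102 − 31·23 = 1]
  3 = 3·1 + 0   → remainder 0, stop. gcd = 1 (last nonzero row E).
The gcd is 1, so 23 is invertible mod 102. The last nonzero row gives 7·102 − 31·23 = 1, so t = −31. So 23^(−1) ≡ −31 ≡ 71 (mod 102). Verify: 23 · 71 = 1633 ≡ 1 (mod 102). ✓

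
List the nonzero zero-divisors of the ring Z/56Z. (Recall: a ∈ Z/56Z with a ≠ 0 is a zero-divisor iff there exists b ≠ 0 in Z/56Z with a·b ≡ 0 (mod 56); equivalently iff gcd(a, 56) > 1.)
nonzero zero-divisors of Z/56Z = {2, 4, 6, 7, 8, 10, 12, 14, 16, 18, 20, 21, 22, 24, 26, 28, 30, 32, 34, 35, 36, 38, 40, 42, 44, 46, 48, 49, 50, 52, 54}

An element a ∈ Z/56Z (with a ≠ 0) is a zero-divisor iff gcd(a, 56) > 1 (because a is a unit precisely when gcd(a, n) = 1, and in Z/nZ every nonzero, non-unit element is a zero-divisor). Scan a = 1, ..., 55 and keep those with gcd(a, 56) > 1:
  gcd(2, 56) = 2, gcd(4, 56) = 4, gcd(6, 56) = 2, gcd(7, 56) = 7, gcd(8, 56) = 8, gcd(10, 56) = 2, gcd(12, 56) = 4, gcd(14, 56) = 14, gcd(16, 56) = 8, gcd(18, 56) = 2, gcd(20, 56) = 4, gcd(21, 56) = 7, gcd(22, 56) = 2, gcd(24, 56) = 8, gcd(26, 56) = 2, gcd(28, 56) = 28, gcd(30, 56) = 2, gcd(32, 56) = 8, gcd(34, 56) = 2, gcd(35, 56) = 7, gcd(36, 56) = 4, gcd(38, 56) = 2, gcd(40, 56) = 8, gcd(42, 56) = 14, gcd(44, 56) = 4, gcd(46, 56) = 2, gcd(48, 56) = 8, gcd(49, 56) = 7, gcd(50, 56) = 2, gcd(52, 56) = 4, gcd(54, 56) = 2.
All other a ∈ {1, ..., 55} have gcd(a, 56) = 1 and are units. So the nonzero zero-divisors are exactly the 31 values of a appearing in this scan.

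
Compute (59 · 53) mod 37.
Reduce the factors first: 59 ≡ 22, 53 ≡ 16 (mod 37), so 59 · 53 ≡ 22 · 16 (mod 37). 22 · 16 = 352. Dividing by 37: 352 = 9·37 + 19. So (59 · 53) mod 37 = 19.

Final answer: 19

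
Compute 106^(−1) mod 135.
106^(−1) ≡ 121 (mod 135)

Apply the extended Euclidean algorithm to (135, 106), tracking rows (r, s, t) with s·135 + t·106 = r. Each division r_prev = q·r_cur + r_new produces the new row as (previous row) − q·(current row):
  row A: (135, 1, 0)   [1·135 + 0·106 = 135]
  row B: (106, 0, 1)   [0·135 + 1·106 = 106]
  135 = 1·106 + 29   → row C = row A − 1·row B = (29, 1, −1)   [check: 1·135 − 1·106 = 29]
  106 = 3·29 + 19   → row D = row B − 3·row C = (19, −3, 4)   [check: −3·135 + 4·106 = 19]
  29 = 1·19 + 10   → row E = row C − 1·row D = (10, 4, −5)   [check: 4·135 − 5·106 = 10]
  19 = 1·10 + 9   → row F = row D − 1·row E = (9, −7, 9)   [check: −7·135 + 9·106 = 9]
  10 = 1·9 + 1   → row G = row E − 1·row F = (1, 11, −14)   [check: 11·135 − 14·106 = 1]
  9 = 9·1 + 0   → remainder 0, stop. gcd = 1 (last nonzero row G).
The gcd is 1, so 106 is invertible mod 135. The last nonzero row gives 11·135 − 14·106 = 1, so t = −14. So 106^(−1) ≡ −14 ≡ 121 (mod 135). Verify: 106 · 121 = 12826 ≡ 1 (mod 135). ✓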